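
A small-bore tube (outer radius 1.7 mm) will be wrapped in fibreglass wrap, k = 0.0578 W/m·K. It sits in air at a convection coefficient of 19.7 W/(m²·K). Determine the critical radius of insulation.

r_cr ≈ 2.93 mm

For a cylinder r_cr = k/h = 0.0578/19.7
r_cr = 2.93 mm; since the bare radius (1.7 mm) is below r_cr, adding a thin layer of insulation will *increase* heat loss.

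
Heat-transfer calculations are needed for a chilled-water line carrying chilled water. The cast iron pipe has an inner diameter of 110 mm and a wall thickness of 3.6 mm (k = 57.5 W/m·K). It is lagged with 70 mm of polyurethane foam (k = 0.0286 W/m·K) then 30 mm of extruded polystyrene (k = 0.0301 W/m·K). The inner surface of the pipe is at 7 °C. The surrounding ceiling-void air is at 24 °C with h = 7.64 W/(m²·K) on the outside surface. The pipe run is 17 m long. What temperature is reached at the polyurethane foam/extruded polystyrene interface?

For a radial system each layer contributes R = ln(r_out/r_in)/(2πkL); films add R = 1/(hA).
R_cast iron pipe wall = ln(58.6/55)/(2π×57.5×17) = 1.032×10^-5 K/W
R_polyurethane foam = ln(128.6/58.6)/(2π×0.0286×17) = 0.2573 K/W
R_extruded polystyrene = ln(158.6/128.6)/(2π×0.0301×17) = 0.06522 K/W
R_outer film = 1/(h_o·2πr_oL) = 1/(7.64×2π×0.1586×17) = 0.007726 K/W
R_total = 0.3302 K/W
Q = ΔT/R_total = 17/0.3302
Q = 51.5 W
T_interface = T_inner + Q·ΣR(inner→interface) = 7 + 51.5×0.2573

T ≈ 20.2 °C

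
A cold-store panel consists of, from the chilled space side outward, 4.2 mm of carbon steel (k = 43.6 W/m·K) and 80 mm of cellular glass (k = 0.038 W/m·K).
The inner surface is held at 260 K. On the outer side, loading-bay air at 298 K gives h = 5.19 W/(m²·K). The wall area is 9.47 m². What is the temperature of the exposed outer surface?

T ≈ 295 K

Using the resistance-network approach (series):
R_carbon steel = L/(kA) = 0.0042/(43.6×9.47) = 1.017×10^-5 K/W
R_cellular glass = L/(kA) = 0.08/(0.038×9.47) = 0.2223 K/W
R_outer film = 1/(h_o·A) = 1/(5.19×9.47) = 0.02035 K/W
R_total = 0.2427 K/W;  Q = ΔT/R_total = 38/0.2427 = 156.6 W
T_interface = T_inner + Q·ΣR(inner→interface) = 260 + 157×0.2223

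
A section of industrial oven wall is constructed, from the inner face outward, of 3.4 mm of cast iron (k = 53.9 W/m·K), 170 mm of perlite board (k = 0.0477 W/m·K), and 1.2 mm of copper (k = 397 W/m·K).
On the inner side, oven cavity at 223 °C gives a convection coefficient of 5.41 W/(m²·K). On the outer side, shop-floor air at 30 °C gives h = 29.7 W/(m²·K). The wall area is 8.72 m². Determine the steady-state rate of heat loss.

Q ≈ 445 W

Using the resistance-network approach (series):
R_inner film = 1/(h_i·A) = 1/(5.41×8.72) = 0.0212 K/W
R_cast iron = L/(kA) = 0.0034/(53.9×8.72) = 7.234×10^-6 K/W
R_perlite board = L/(kA) = 0.17/(0.0477×8.72) = 0.4087 K/W
R_copper = L/(kA) = 0.0012/(397×8.72) = 3.466×10^-7 K/W
R_outer film = 1/(h_o·A) = 1/(29.7×8.72) = 0.003861 K/W
R_total = 0.4338 K/W
Q = ΔT / R_total = 193 / 0.4338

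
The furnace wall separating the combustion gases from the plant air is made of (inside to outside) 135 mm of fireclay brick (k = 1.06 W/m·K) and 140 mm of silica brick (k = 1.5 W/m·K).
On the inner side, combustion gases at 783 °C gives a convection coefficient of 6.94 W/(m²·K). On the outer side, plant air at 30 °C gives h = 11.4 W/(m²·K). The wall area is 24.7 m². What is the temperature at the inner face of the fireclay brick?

Treating each layer as a thermal resistance in series:
R_inner film = 1/(h_i·A) = 1/(6.94×24.7) = 0.005834 K/W
R_fireclay brick = L/(kA) = 0.135/(1.06×24.7) = 0.005156 K/W
R_silica brick = L/(kA) = 0.14/(1.5×24.7) = 0.003779 K/W
R_outer film = 1/(h_o·A) = 1/(11.4×24.7) = 0.003551 K/W
R_total = 0.01832 K/W;  Q = ΔT/R_total = 753/0.01832 = 41100 W
T_interface = T_inner − Q·ΣR(inner→interface) = 783 − 41100×0.005834

T ≈ 543 °C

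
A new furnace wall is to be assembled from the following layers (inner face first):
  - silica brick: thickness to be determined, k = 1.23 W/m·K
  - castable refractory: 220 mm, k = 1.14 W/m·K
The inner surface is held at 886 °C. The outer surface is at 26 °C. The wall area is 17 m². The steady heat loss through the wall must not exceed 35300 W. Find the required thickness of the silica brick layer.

L ≈ 272 mm

Series thermal resistances:
R_castable refractory = L/(kA) = 0.22/(1.14×17) = 0.01135 K/W
Sum of the known resistances R_other = 0.01135 K/W
Required total resistance R_tot = ΔT/Q_allow = 860/35300 = 0.02436 K/W
R_silica brick = R_tot − R_other = 0.01301 K/W
L = R·k·A = 0.01301×1.23×17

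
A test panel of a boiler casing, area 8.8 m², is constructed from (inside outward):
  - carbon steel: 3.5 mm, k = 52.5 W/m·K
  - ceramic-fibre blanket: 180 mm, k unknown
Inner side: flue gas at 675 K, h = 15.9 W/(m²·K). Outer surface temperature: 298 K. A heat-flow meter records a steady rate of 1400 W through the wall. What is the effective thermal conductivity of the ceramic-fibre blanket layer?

k ≈ 0.078 W/(m·K)

Thermal resistances in series:
R_inner film = 1/(h_i·A) = 1/(15.9×8.8) = 0.007147 K/W
R_carbon steel = L/(kA) = 0.0035/(52.5×8.8) = 7.576×10^-6 K/W
Sum of known resistances R_other = 0.007155 K/W
Total R = ΔT/Q = 377/1400 = 0.2693 K/W
R_ceramic-fibre blanket = R_total − R_other = 0.2621 K/W
k = L/(R·A) = 0.18/(0.2621×8.8)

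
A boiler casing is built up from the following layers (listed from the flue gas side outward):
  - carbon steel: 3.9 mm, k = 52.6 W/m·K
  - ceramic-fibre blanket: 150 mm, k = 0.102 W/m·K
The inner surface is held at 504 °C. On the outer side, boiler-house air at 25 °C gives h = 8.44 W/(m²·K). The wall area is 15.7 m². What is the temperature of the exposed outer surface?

T ≈ 60.7 °C

Using the resistance-network approach (series):
R_carbon steel = L/(kA) = 0.0039/(52.6×15.7) = 4.723×10^-6 K/W
R_ceramic-fibre blanket = L/(kA) = 0.15/(0.102×15.7) = 0.09367 K/W
R_outer film = 1/(h_o·A) = 1/(8.44×15.7) = 0.007547 K/W
R_total = 0.1012 K/W;  Q = ΔT/R_total = 479/0.1012 = 4732 W
T_interface = T_inner − Q·ΣR(inner→interface) = 504 − 4730×0.09367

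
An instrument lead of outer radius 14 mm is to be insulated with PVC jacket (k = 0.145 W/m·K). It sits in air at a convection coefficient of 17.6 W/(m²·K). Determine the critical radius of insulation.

r_cr ≈ 8.24 mm

For a cylinder r_cr = k/h = 0.145/17.6
r_cr = 8.24 mm; since the bare radius (14 mm) is above r_cr, any added insulation will reduce heat loss.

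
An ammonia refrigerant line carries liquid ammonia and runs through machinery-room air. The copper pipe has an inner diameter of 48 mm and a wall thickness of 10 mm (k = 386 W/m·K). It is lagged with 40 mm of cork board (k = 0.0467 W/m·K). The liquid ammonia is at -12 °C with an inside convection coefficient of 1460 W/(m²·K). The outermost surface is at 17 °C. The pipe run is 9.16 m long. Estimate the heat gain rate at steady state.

Per-layer cylindrical resistances, series-summed:
R_inner film = 1/(h_i·2πr₁L) = 1/(1460×2π×0.024×9.16) = 4.959×10^-4 K/W
R_copper pipe wall = ln(34/24)/(2π×386×9.16) = 1.568×10^-5 K/W
R_cork board = ln(74/34)/(2π×0.0467×9.16) = 0.2893 K/W
R_total = 0.2899 K/W
Q = ΔT/R_total = 29/0.2899

Q ≈ 100 W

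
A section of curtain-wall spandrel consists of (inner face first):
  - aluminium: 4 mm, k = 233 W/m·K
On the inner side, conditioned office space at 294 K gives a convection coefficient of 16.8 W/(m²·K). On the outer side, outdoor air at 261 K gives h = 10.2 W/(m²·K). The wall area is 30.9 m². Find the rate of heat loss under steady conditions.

Using the resistance-network approach (series):
R_inner film = 1/(h_i·A) = 1/(16.8×30.9) = 0.001926 K/W
R_aluminium = L/(kA) = 0.004/(233×30.9) = 5.556×10^-7 K/W
R_outer film = 1/(h_o·A) = 1/(10.2×30.9) = 0.003173 K/W
R_total = 0.0051 K/W
Q = ΔT / R_total = 33 / 0.0051

Q ≈ 6470 W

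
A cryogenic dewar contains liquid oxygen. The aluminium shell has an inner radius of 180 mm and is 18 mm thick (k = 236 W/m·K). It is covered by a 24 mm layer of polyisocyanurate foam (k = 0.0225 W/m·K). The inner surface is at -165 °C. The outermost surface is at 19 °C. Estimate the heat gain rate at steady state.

Q ≈ 95.3 W

Each spherical layer contributes R = (1/r_i − 1/r_o)/(4πk):
R_aluminium shell = (1/0.18 − 1/0.198)/(4π×236) = 1.703×10^-4 K/W
R_polyisocyanurate foam = (1/0.198 − 1/0.222)/(4π×0.0225) = 1.931 K/W
R_total = 1.931 K/W
Q = ΔT/R_total = 184/1.931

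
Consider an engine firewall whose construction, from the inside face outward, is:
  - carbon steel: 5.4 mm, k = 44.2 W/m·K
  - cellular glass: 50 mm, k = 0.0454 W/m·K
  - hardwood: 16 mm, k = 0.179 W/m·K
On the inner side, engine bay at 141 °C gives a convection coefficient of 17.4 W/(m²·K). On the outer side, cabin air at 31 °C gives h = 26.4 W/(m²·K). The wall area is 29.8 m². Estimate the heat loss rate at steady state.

Using the resistance-network approach (series):
R_inner film = 1/(h_i·A) = 1/(17.4×29.8) = 0.001929 K/W
R_carbon steel = L/(kA) = 0.0054/(44.2×29.8) = 4.1×10^-6 K/W
R_cellular glass = L/(kA) = 0.05/(0.0454×29.8) = 0.03696 K/W
R_hardwood = L/(kA) = 0.016/(0.179×29.8) = 0.003 K/W
R_outer film = 1/(h_o·A) = 1/(26.4×29.8) = 0.001271 K/W
R_total = 0.04316 K/W
Q = ΔT / R_total = 110 / 0.04316

Q ≈ 2550 W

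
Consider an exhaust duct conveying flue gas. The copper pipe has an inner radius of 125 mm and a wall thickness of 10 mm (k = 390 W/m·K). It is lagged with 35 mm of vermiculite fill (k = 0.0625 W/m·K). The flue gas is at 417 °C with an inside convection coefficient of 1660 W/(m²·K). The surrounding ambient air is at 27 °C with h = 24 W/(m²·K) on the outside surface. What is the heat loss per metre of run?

q′ ≈ 622 W/m

Radial resistances (cylindrical: R_cond = ln(r_o/r_i)/(2πkL), R_conv = 1/(h·2πrL)):
R_inner film = 1/(h_i·2πr₁L) = 1/(1660×2π×0.125×1) = 7.67×10^-4 K/W
R_copper pipe wall = ln(135/125)/(2π×390×1) = 3.141×10^-5 K/W
R_vermiculite fill = ln(170/135)/(2π×0.0625×1) = 0.587 K/W
R_outer film = 1/(h_o·2πr_oL) = 1/(24×2π×0.17×1) = 0.03901 K/W
R_total = 0.6268 K/W
Q = ΔT/R_total = 390/0.6268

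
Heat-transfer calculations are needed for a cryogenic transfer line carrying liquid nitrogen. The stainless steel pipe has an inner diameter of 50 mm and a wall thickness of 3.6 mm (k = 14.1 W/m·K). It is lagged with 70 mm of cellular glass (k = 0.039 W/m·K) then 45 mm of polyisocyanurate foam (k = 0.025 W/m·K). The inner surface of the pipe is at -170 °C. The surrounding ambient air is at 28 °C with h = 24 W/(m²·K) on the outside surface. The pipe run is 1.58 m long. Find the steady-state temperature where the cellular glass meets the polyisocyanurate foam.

Cylindrical conduction, so R = ln(r₂/r₁)/(2πkL) per layer, in series:
R_stainless steel pipe wall = ln(28.6/25)/(2π×14.1×1.58) = 9.611×10^-4 K/W
R_cellular glass = ln(98.6/28.6)/(2π×0.039×1.58) = 3.197 K/W
R_polyisocyanurate foam = ln(143.6/98.6)/(2π×0.025×1.58) = 1.515 K/W
R_outer film = 1/(h_o·2πr_oL) = 1/(24×2π×0.1436×1.58) = 0.02923 K/W
R_total = 4.742 K/W
Q = ΔT/R_total = 198/4.742
Q = 41.8 W
T_interface = T_inner + Q·ΣR(inner→interface) = -170 + 41.8×3.198

T ≈ -36.5 °C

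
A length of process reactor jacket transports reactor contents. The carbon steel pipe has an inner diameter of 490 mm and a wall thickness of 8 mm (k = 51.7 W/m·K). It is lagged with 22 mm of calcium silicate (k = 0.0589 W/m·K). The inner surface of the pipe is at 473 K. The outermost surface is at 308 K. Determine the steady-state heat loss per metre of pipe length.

q′ ≈ 732 W/m

Radial resistances (cylindrical: R_cond = ln(r_o/r_i)/(2πkL), R_conv = 1/(h·2πrL)):
R_carbon steel pipe wall = ln(253/245)/(2π×51.7×1) = 9.891×10^-5 K/W
R_calcium silicate = ln(275/253)/(2π×0.0589×1) = 0.2253 K/W
R_total = 0.2254 K/W
Q = ΔT/R_total = 165/0.2254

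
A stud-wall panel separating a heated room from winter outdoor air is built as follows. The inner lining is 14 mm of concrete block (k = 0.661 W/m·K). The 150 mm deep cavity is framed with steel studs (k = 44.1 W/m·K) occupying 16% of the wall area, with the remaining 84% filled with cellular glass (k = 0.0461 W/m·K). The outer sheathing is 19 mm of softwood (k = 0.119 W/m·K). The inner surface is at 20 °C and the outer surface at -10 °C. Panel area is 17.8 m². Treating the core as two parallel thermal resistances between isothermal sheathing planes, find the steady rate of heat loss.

Sheathing layers in series; stud and cavity paths in parallel between them.
R_inner = 0.014/(0.661×17.8) = 0.00119 K/W
R_stud  = 0.15/(44.1×0.16×17.8) = 0.001194 K/W
R_cav   = 0.15/(0.0461×0.84×17.8) = 0.2176 K/W
1/R_core = 1/R_stud + 1/R_cav → R_core = 0.001188 K/W
R_outer = 0.019/(0.119×17.8) = 0.00897 K/W
R_total = 0.01135 K/W
Q = ΔT/R_total = 30/0.01135

Q ≈ 2640 W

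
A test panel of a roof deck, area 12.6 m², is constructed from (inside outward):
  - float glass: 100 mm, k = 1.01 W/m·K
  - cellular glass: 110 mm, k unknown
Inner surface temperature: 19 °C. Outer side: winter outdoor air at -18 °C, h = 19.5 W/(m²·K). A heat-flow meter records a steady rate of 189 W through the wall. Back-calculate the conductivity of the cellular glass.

k ≈ 0.0475 W/(m·K)

Using the resistance-network approach (series):
R_float glass = L/(kA) = 0.1/(1.01×12.6) = 0.007858 K/W
R_outer film = 1/(h_o·A) = 1/(19.5×12.6) = 0.00407 K/W
Sum of known resistances R_other = 0.01193 K/W
Total R = ΔT/Q = 37/189 = 0.1958 K/W
R_cellular glass = R_total − R_other = 0.1838 K/W
k = L/(R·A) = 0.11/(0.1838×12.6)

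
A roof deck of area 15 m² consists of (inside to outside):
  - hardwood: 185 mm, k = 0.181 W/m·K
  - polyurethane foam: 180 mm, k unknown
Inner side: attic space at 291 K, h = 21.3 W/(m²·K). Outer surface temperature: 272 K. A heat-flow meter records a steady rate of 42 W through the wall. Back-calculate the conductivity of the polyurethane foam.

k ≈ 0.0315 W/(m·K)

Using the resistance-network approach (series):
R_inner film = 1/(h_i·A) = 1/(21.3×15) = 0.00313 K/W
R_hardwood = L/(kA) = 0.185/(0.181×15) = 0.06814 K/W
Sum of known resistances R_other = 0.07127 K/W
Total R = ΔT/Q = 19/42 = 0.4524 K/W
R_polyurethane foam = R_total − R_other = 0.3811 K/W
k = L/(R·A) = 0.18/(0.3811×15)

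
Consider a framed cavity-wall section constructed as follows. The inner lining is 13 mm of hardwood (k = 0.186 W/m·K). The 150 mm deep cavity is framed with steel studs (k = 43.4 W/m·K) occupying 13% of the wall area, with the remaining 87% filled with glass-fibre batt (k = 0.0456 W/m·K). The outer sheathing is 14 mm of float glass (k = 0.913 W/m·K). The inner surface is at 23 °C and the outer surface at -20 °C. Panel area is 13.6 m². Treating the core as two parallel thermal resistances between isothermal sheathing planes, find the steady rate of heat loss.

Q ≈ 5240 W

Sheathing layers in series; stud and cavity paths in parallel between them.
R_inner = 0.013/(0.186×13.6) = 0.005139 K/W
R_stud  = 0.15/(43.4×0.13×13.6) = 0.001955 K/W
R_cav   = 0.15/(0.0456×0.87×13.6) = 0.278 K/W
1/R_core = 1/R_stud + 1/R_cav → R_core = 0.001941 K/W
R_outer = 0.014/(0.913×13.6) = 0.001128 K/W
R_total = 0.008208 K/W
Q = ΔT/R_total = 43/0.008208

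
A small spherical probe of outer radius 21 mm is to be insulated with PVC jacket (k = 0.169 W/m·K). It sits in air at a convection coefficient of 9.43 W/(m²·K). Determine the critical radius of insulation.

For a sphere r_cr = 2k/h = 2×0.169/9.43
r_cr = 35.8 mm; since the bare radius (21 mm) is below r_cr, adding a thin layer of insulation will *increase* heat loss.

r_cr ≈ 35.8 mm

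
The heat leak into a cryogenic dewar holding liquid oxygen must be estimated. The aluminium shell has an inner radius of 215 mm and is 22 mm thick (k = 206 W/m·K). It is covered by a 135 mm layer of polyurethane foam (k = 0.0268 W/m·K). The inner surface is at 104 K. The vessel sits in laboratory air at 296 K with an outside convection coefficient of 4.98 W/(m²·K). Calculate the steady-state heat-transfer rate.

Spherical conduction: R = (1/r_in − 1/r_out)/(4πk) per layer; series-sum.
R_aluminium shell = (1/0.215 − 1/0.237)/(4π×206) = 1.668×10^-4 K/W
R_polyurethane foam = (1/0.237 − 1/0.372)/(4π×0.0268) = 4.547 K/W
R_outer film = 1/(h·4πr_o²) = 1/(4.98×4π×0.372²) = 0.1155 K/W
R_total = 4.662 K/W
Q = ΔT/R_total = 192/4.662

Q ≈ 41.2 W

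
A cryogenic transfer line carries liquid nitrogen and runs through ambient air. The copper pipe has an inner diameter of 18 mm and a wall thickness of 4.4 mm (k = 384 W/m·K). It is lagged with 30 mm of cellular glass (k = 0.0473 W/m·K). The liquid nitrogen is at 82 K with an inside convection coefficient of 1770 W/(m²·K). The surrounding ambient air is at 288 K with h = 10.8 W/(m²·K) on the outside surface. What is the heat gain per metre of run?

q′ ≈ 47.9 W/m

Cylindrical conduction, so R = ln(r₂/r₁)/(2πkL) per layer, in series:
R_inner film = 1/(h_i·2πr₁L) = 1/(1770×2π×0.009×1) = 0.009991 K/W
R_copper pipe wall = ln(13.4/9)/(2π×384×1) = 1.65×10^-4 K/W
R_cellular glass = ln(43.4/13.4)/(2π×0.0473×1) = 3.954 K/W
R_outer film = 1/(h_o·2πr_oL) = 1/(10.8×2π×0.0434×1) = 0.3396 K/W
R_total = 4.304 K/W
Q = ΔT/R_total = 206/4.304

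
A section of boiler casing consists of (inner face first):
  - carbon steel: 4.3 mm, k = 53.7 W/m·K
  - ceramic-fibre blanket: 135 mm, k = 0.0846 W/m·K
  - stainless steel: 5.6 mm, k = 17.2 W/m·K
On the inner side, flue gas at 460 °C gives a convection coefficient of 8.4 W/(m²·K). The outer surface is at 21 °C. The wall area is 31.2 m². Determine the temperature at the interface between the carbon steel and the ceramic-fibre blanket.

Using the resistance-network approach (series):
R_inner film = 1/(h_i·A) = 1/(8.4×31.2) = 0.003816 K/W
R_carbon steel = L/(kA) = 0.0043/(53.7×31.2) = 2.566×10^-6 K/W
R_ceramic-fibre blanket = L/(kA) = 0.135/(0.0846×31.2) = 0.05115 K/W
R_stainless steel = L/(kA) = 0.0056/(17.2×31.2) = 1.044×10^-5 K/W
R_total = 0.05497 K/W;  Q = ΔT/R_total = 439/0.05497 = 7986 W
T_interface = T_inner − Q·ΣR(inner→interface) = 460 − 7990×0.003818

T ≈ 430 °C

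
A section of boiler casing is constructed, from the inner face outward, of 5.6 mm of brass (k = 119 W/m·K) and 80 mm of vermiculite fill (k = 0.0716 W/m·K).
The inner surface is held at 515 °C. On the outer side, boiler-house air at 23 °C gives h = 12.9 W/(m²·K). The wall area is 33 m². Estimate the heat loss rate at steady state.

Treating each layer as a thermal resistance in series:
R_brass = L/(kA) = 0.0056/(119×33) = 1.426×10^-6 K/W
R_vermiculite fill = L/(kA) = 0.08/(0.0716×33) = 0.03386 K/W
R_outer film = 1/(h_o·A) = 1/(12.9×33) = 0.002349 K/W
R_total = 0.03621 K/W
Q = ΔT / R_total = 492 / 0.03621

Q ≈ 13600 W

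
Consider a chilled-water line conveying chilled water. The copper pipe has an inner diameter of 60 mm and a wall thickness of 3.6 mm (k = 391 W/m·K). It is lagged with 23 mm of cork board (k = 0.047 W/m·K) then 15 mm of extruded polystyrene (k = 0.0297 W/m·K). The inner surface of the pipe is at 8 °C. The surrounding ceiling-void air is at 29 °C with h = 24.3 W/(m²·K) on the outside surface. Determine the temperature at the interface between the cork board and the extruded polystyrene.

Per-layer cylindrical resistances, series-summed:
R_copper pipe wall = ln(33.6/30)/(2π×391×1) = 4.613×10^-5 K/W
R_cork board = ln(56.6/33.6)/(2π×0.047×1) = 1.766 K/W
R_extruded polystyrene = ln(71.6/56.6)/(2π×0.0297×1) = 1.26 K/W
R_outer film = 1/(h_o·2πr_oL) = 1/(24.3×2π×0.0716×1) = 0.09147 K/W
R_total = 3.117 K/W
Q = ΔT/R_total = 21/3.117
Q = 6.74 W/m
T_interface = T_inner + Q·ΣR(inner→interface) = 8 + 6.74×1.766

T ≈ 19.9 °C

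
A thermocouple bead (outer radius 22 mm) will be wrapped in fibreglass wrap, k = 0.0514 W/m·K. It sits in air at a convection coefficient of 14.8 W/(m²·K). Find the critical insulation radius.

r_cr ≈ 6.95 mm

For a sphere r_cr = 2k/h = 2×0.0514/14.8
r_cr = 6.95 mm; since the bare radius (22 mm) is above r_cr, any added insulation will reduce heat loss.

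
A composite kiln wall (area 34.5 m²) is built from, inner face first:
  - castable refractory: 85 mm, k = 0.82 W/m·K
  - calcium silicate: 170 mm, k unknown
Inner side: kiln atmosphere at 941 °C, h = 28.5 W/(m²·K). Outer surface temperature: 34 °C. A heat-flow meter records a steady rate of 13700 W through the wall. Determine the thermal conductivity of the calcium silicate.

k ≈ 0.0792 W/(m·K)

Treating each layer as a thermal resistance in series:
R_inner film = 1/(h_i·A) = 1/(28.5×34.5) = 0.001017 K/W
R_castable refractory = L/(kA) = 0.085/(0.82×34.5) = 0.003005 K/W
Sum of known resistances R_other = 0.004022 K/W
Total R = ΔT/Q = 907/13700 = 0.0662 K/W
R_calcium silicate = R_total − R_other = 0.06218 K/W
k = L/(R·A) = 0.17/(0.06218×34.5)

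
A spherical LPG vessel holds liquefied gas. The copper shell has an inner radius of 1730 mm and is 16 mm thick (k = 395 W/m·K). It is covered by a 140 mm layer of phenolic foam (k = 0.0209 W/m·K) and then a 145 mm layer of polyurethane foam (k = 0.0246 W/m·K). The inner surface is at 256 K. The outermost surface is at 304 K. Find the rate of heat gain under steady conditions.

Spherical conduction: R = (1/r_in − 1/r_out)/(4πk) per layer; series-sum.
R_copper shell = (1/1.73 − 1/1.746)/(4π×395) = 1.067×10^-6 K/W
R_phenolic foam = (1/1.746 − 1/1.886)/(4π×0.0209) = 0.1619 K/W
R_polyurethane foam = (1/1.886 − 1/2.031)/(4π×0.0246) = 0.1225 K/W
R_total = 0.2843 K/W
Q = ΔT/R_total = 48/0.2843

Q ≈ 169 W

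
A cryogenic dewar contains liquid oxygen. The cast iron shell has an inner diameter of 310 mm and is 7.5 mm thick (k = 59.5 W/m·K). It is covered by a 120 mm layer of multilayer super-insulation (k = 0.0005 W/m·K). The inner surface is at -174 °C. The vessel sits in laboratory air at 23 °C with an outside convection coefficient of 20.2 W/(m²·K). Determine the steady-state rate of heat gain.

Q ≈ 0.473 W

For a spherical shell R = (1/r₁ − 1/r₂)/(4πk); film R = 1/(h·4πr²). In series:
R_cast iron shell = (1/0.155 − 1/0.1625)/(4π×59.5) = 3.982×10^-4 K/W
R_multilayer super-insulation = (1/0.1625 − 1/0.2825)/(4π×0.0005) = 416 K/W
R_outer film = 1/(h·4πr_o²) = 1/(20.2×4π×0.2825²) = 0.04936 K/W
R_total = 416.1 K/W
Q = ΔT/R_total = 197/416.1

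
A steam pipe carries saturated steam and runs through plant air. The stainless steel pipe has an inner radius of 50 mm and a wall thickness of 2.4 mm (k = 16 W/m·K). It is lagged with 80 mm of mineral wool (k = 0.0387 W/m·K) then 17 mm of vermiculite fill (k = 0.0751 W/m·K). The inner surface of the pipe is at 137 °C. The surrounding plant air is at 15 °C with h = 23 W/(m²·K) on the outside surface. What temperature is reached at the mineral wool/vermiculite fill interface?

T ≈ 24 °C

Treating each annulus and film as a series resistance:
R_stainless steel pipe wall = ln(52.4/50)/(2π×16×1) = 4.664×10^-4 K/W
R_mineral wool = ln(132.4/52.4)/(2π×0.0387×1) = 3.812 K/W
R_vermiculite fill = ln(149.4/132.4)/(2π×0.0751×1) = 0.256 K/W
R_outer film = 1/(h_o·2πr_oL) = 1/(23×2π×0.1494×1) = 0.04632 K/W
R_total = 4.115 K/W
Q = ΔT/R_total = 122/4.115
Q = 29.6 W/m
T_interface = T_inner − Q·ΣR(inner→interface) = 137 − 29.6×3.812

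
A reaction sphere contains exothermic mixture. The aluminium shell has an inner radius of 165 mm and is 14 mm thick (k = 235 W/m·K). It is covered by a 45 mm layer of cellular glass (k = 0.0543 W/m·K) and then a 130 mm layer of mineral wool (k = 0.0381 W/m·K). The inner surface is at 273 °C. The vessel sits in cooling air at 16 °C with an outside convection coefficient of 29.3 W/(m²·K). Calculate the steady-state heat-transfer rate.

Each spherical layer contributes R = (1/r_i − 1/r_o)/(4πk):
R_aluminium shell = (1/0.165 − 1/0.179)/(4π×235) = 1.605×10^-4 K/W
R_cellular glass = (1/0.179 − 1/0.224)/(4π×0.0543) = 1.645 K/W
R_mineral wool = (1/0.224 − 1/0.354)/(4π×0.0381) = 3.424 K/W
R_outer film = 1/(h·4πr_o²) = 1/(29.3×4π×0.354²) = 0.02167 K/W
R_total = 5.091 K/W
Q = ΔT/R_total = 257/5.091

Q ≈ 50.5 W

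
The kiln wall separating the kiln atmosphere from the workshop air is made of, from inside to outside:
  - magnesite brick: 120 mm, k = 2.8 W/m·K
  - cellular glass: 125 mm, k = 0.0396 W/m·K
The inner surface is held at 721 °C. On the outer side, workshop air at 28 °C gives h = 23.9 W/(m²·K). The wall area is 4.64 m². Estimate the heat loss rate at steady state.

Thermal resistances in series:
R_magnesite brick = L/(kA) = 0.12/(2.8×4.64) = 0.009236 K/W
R_cellular glass = L/(kA) = 0.125/(0.0396×4.64) = 0.6803 K/W
R_outer film = 1/(h_o·A) = 1/(23.9×4.64) = 0.009017 K/W
R_total = 0.6985 K/W
Q = ΔT / R_total = 693 / 0.6985

Q ≈ 992 W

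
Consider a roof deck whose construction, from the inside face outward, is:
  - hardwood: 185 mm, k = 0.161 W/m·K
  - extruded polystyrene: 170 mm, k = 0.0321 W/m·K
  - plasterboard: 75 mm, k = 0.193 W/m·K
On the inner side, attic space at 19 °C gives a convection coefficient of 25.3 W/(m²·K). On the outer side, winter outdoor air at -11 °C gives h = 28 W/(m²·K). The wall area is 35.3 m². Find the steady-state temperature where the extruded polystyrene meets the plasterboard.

Using the resistance-network approach (series):
R_inner film = 1/(h_i·A) = 1/(25.3×35.3) = 0.00112 K/W
R_hardwood = L/(kA) = 0.185/(0.161×35.3) = 0.03255 K/W
R_extruded polystyrene = L/(kA) = 0.17/(0.0321×35.3) = 0.15 K/W
R_plasterboard = L/(kA) = 0.075/(0.193×35.3) = 0.01101 K/W
R_outer film = 1/(h_o·A) = 1/(28×35.3) = 0.001012 K/W
R_total = 0.1957 K/W;  Q = ΔT/R_total = 30/0.1957 = 153.3 W
T_interface = T_inner − Q·ΣR(inner→interface) = 19 − 153×0.1837

T ≈ -9.16 °C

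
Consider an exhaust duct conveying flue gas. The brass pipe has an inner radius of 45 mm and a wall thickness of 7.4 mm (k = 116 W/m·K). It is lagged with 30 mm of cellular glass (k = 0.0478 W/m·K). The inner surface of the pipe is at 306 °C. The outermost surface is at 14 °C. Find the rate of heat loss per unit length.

Treating each annulus and film as a series resistance:
R_brass pipe wall = ln(52.4/45)/(2π×116×1) = 2.089×10^-4 K/W
R_cellular glass = ln(82.4/52.4)/(2π×0.0478×1) = 1.507 K/W
R_total = 1.507 K/W
Q = ΔT/R_total = 292/1.507

q′ ≈ 194 W/m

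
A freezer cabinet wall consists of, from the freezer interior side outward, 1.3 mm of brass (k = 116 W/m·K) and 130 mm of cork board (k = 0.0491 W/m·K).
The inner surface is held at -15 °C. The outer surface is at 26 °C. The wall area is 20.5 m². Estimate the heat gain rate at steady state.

Q ≈ 317 W

Using the resistance-network approach (series):
R_brass = L/(kA) = 0.0013/(116×20.5) = 5.467×10^-7 K/W
R_cork board = L/(kA) = 0.13/(0.0491×20.5) = 0.1292 K/W
R_total = 0.1292 K/W
Q = ΔT / R_total = 41 / 0.1292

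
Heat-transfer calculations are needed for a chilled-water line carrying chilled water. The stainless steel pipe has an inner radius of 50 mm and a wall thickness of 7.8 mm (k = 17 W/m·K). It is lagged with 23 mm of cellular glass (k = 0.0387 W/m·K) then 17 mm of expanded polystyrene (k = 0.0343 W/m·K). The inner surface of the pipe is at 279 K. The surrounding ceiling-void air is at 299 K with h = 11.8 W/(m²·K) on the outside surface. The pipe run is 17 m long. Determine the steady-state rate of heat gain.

Q ≈ 141 W

Per-layer cylindrical resistances, series-summed:
R_stainless steel pipe wall = ln(57.8/50)/(2π×17×17) = 7.983×10^-5 K/W
R_cellular glass = ln(80.8/57.8)/(2π×0.0387×17) = 0.08104 K/W
R_expanded polystyrene = ln(97.8/80.8)/(2π×0.0343×17) = 0.05212 K/W
R_outer film = 1/(h_o·2πr_oL) = 1/(11.8×2π×0.0978×17) = 0.008112 K/W
R_total = 0.1413 K/W
Q = ΔT/R_total = 20/0.1413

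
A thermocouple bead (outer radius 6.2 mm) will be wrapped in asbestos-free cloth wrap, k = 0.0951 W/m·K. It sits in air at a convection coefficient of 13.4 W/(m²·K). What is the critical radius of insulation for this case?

For a sphere r_cr = 2k/h = 2×0.0951/13.4
r_cr = 14.2 mm; since the bare radius (6.2 mm) is below r_cr, adding a thin layer of insulation will *increase* heat loss.

r_cr ≈ 14.2 mm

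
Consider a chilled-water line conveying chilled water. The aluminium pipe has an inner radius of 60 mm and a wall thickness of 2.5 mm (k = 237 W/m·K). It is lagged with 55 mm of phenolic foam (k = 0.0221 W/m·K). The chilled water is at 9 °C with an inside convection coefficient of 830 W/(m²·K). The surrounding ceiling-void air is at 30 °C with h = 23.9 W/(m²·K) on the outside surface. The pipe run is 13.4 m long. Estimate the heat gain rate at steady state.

For a radial system each layer contributes R = ln(r_out/r_in)/(2πkL); films add R = 1/(hA).
R_inner film = 1/(h_i·2πr₁L) = 1/(830×2π×0.06×13.4) = 2.385×10^-4 K/W
R_aluminium pipe wall = ln(62.5/60)/(2π×237×13.4) = 2.046×10^-6 K/W
R_phenolic foam = ln(117.5/62.5)/(2π×0.0221×13.4) = 0.3393 K/W
R_outer film = 1/(h_o·2πr_oL) = 1/(23.9×2π×0.1175×13.4) = 0.004229 K/W
R_total = 0.3437 K/W
Q = ΔT/R_total = 21/0.3437

Q ≈ 61.1 W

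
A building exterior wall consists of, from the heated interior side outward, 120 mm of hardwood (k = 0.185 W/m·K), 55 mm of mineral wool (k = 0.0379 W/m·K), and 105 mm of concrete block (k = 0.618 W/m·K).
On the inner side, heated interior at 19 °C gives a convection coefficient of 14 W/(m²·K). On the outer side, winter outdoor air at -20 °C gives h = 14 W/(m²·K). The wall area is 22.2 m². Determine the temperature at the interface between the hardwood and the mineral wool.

Model the wall as resistances in series:
R_inner film = 1/(h_i·A) = 1/(14×22.2) = 0.003218 K/W
R_hardwood = L/(kA) = 0.12/(0.185×22.2) = 0.02922 K/W
R_mineral wool = L/(kA) = 0.055/(0.0379×22.2) = 0.06537 K/W
R_concrete block = L/(kA) = 0.105/(0.618×22.2) = 0.007653 K/W
R_outer film = 1/(h_o·A) = 1/(14×22.2) = 0.003218 K/W
R_total = 0.1087 K/W;  Q = ΔT/R_total = 39/0.1087 = 358.9 W
T_interface = T_inner − Q·ΣR(inner→interface) = 19 − 359×0.03244

T ≈ 7.36 °C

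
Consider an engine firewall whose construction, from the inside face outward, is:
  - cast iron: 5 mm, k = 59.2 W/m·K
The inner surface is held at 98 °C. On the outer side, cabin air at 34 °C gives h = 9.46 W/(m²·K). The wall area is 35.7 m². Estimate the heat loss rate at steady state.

Q ≈ 21600 W

Treating each layer as a thermal resistance in series:
R_cast iron = L/(kA) = 0.005/(59.2×35.7) = 2.366×10^-6 K/W
R_outer film = 1/(h_o·A) = 1/(9.46×35.7) = 0.002961 K/W
R_total = 0.002963 K/W
Q = ΔT / R_total = 64 / 0.002963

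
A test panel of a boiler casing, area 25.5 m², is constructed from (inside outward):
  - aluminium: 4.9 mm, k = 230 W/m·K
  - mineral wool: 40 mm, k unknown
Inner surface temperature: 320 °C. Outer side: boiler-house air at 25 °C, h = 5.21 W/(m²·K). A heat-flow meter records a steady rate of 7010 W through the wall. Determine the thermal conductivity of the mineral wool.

k ≈ 0.0454 W/(m·K)

Model the wall as resistances in series:
R_aluminium = L/(kA) = 0.0049/(230×25.5) = 8.355×10^-7 K/W
R_outer film = 1/(h_o·A) = 1/(5.21×25.5) = 0.007527 K/W
Sum of known resistances R_other = 0.007528 K/W
Total R = ΔT/Q = 295/7010 = 0.04208 K/W
R_mineral wool = R_total − R_other = 0.03455 K/W
k = L/(R·A) = 0.04/(0.03455×25.5)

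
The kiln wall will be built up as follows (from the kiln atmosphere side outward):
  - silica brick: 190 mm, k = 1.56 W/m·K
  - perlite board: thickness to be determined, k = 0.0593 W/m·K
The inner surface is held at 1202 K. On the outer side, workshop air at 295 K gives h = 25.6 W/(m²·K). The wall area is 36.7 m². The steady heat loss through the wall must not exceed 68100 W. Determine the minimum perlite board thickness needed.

L ≈ 19.4 mm

Series thermal resistances:
R_silica brick = L/(kA) = 0.19/(1.56×36.7) = 0.003319 K/W
R_outer film = 1/(h_o·A) = 1/(25.6×36.7) = 0.001064 K/W
Sum of the known resistances R_other = 0.004383 K/W
Required total resistance R_tot = ΔT/Q_allow = 907/68100 = 0.01332 K/W
R_perlite board = R_tot − R_other = 0.008936 K/W
L = R·k·A = 0.008936×0.0593×36.7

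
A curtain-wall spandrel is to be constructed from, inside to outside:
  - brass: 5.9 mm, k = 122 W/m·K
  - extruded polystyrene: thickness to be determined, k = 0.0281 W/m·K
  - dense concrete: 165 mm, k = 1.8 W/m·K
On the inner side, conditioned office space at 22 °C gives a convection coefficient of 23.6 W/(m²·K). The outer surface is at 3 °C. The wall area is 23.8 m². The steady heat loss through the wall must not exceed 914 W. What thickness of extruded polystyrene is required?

Treating each layer as a thermal resistance in series:
R_inner film = 1/(h_i·A) = 1/(23.6×23.8) = 0.00178 K/W
R_brass = L/(kA) = 0.0059/(122×23.8) = 2.032×10^-6 K/W
R_dense concrete = L/(kA) = 0.165/(1.8×23.8) = 0.003852 K/W
Sum of the known resistances R_other = 0.005634 K/W
Required total resistance R_tot = ΔT/Q_allow = 19/914 = 0.02079 K/W
R_extruded polystyrene = R_tot − R_other = 0.01515 K/W
L = R·k·A = 0.01515×0.0281×23.8

L ≈ 10.1 mm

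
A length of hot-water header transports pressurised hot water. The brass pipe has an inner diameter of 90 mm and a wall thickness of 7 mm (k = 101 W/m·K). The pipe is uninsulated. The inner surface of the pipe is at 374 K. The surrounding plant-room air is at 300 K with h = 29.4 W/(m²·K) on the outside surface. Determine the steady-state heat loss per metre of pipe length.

q′ ≈ 709 W/m

Per-layer cylindrical resistances, series-summed:
R_brass pipe wall = ln(52/45)/(2π×101×1) = 2.278×10^-4 K/W
R_outer film = 1/(h_o·2πr_oL) = 1/(29.4×2π×0.052×1) = 0.1041 K/W
R_total = 0.1043 K/W
Q = ΔT/R_total = 74/0.1043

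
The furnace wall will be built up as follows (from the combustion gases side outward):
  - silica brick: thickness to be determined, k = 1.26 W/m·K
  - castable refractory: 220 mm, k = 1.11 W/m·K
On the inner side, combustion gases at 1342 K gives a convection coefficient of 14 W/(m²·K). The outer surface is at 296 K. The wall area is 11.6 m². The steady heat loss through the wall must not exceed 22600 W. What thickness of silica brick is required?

Series thermal resistances:
R_inner film = 1/(h_i·A) = 1/(14×11.6) = 0.006158 K/W
R_castable refractory = L/(kA) = 0.22/(1.11×11.6) = 0.01709 K/W
Sum of the known resistances R_other = 0.02324 K/W
Required total resistance R_tot = ΔT/Q_allow = 1046/22600 = 0.04628 K/W
R_silica brick = R_tot − R_other = 0.02304 K/W
L = R·k·A = 0.02304×1.26×11.6

L ≈ 337 mm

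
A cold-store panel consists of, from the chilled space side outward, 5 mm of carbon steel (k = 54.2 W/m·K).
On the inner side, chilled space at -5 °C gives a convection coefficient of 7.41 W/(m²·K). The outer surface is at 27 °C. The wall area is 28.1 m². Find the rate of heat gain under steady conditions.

Q ≈ 6660 W

Using the resistance-network approach (series):
R_inner film = 1/(h_i·A) = 1/(7.41×28.1) = 0.004803 K/W
R_carbon steel = L/(kA) = 0.005/(54.2×28.1) = 3.283×10^-6 K/W
R_total = 0.004806 K/W
Q = ΔT / R_total = 32 / 0.004806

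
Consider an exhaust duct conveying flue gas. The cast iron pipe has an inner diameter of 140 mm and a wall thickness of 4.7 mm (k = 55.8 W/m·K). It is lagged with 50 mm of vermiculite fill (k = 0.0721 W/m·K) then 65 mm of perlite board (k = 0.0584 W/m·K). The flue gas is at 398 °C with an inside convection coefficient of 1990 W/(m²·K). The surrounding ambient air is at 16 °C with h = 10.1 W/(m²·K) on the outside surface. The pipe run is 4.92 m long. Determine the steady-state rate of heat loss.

Q ≈ 797 W

Per-layer cylindrical resistances, series-summed:
R_inner film = 1/(h_i·2πr₁L) = 1/(1990×2π×0.07×4.92) = 2.322×10^-4 K/W
R_cast iron pipe wall = ln(74.7/70)/(2π×55.8×4.92) = 3.767×10^-5 K/W
R_vermiculite fill = ln(124.7/74.7)/(2π×0.0721×4.92) = 0.2299 K/W
R_perlite board = ln(189.7/124.7)/(2π×0.0584×4.92) = 0.2324 K/W
R_outer film = 1/(h_o·2πr_oL) = 1/(10.1×2π×0.1897×4.92) = 0.01688 K/W
R_total = 0.4794 K/W
Q = ΔT/R_total = 382/0.4794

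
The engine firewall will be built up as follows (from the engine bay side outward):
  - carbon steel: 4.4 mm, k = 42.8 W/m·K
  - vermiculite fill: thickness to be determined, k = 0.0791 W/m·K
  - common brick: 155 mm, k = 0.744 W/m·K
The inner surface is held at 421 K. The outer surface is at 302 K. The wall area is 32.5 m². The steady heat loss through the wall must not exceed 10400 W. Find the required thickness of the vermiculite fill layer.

Using the resistance-network approach (series):
R_carbon steel = L/(kA) = 0.0044/(42.8×32.5) = 3.163×10^-6 K/W
R_common brick = L/(kA) = 0.155/(0.744×32.5) = 0.00641 K/W
Sum of the known resistances R_other = 0.006413 K/W
Required total resistance R_tot = ΔT/Q_allow = 119/10400 = 0.01144 K/W
R_vermiculite fill = R_tot − R_other = 0.005029 K/W
L = R·k·A = 0.005029×0.0791×32.5

L ≈ 12.9 mm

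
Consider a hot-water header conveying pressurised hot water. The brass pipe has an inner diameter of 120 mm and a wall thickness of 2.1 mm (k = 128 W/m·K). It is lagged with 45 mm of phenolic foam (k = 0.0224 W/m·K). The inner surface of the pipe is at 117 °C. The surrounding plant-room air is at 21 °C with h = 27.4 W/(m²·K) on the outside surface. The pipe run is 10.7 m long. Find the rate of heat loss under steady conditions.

Treating each annulus and film as a series resistance:
R_brass pipe wall = ln(62.1/60)/(2π×128×10.7) = 3.998×10^-6 K/W
R_phenolic foam = ln(107.1/62.1)/(2π×0.0224×10.7) = 0.3619 K/W
R_outer film = 1/(h_o·2πr_oL) = 1/(27.4×2π×0.1071×10.7) = 0.005069 K/W
R_total = 0.367 K/W
Q = ΔT/R_total = 96/0.367

Q ≈ 262 W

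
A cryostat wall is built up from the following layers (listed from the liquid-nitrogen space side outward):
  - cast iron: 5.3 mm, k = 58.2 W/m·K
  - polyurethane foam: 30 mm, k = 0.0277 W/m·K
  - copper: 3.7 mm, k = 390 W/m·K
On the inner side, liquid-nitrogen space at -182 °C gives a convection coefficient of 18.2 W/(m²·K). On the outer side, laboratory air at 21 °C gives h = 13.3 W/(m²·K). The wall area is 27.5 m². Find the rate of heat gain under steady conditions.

Q ≈ 4600 W

Series thermal resistances:
R_inner film = 1/(h_i·A) = 1/(18.2×27.5) = 0.001998 K/W
R_cast iron = L/(kA) = 0.0053/(58.2×27.5) = 3.311×10^-6 K/W
R_polyurethane foam = L/(kA) = 0.03/(0.0277×27.5) = 0.03938 K/W
R_copper = L/(kA) = 0.0037/(390×27.5) = 3.45×10^-7 K/W
R_outer film = 1/(h_o·A) = 1/(13.3×27.5) = 0.002734 K/W
R_total = 0.04412 K/W
Q = ΔT / R_total = 203 / 0.04412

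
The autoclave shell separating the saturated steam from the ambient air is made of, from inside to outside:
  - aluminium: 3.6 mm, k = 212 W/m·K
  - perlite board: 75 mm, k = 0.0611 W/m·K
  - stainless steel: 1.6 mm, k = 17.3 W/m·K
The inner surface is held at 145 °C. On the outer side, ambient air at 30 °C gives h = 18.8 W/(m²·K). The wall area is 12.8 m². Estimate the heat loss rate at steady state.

Using the resistance-network approach (series):
R_aluminium = L/(kA) = 0.0036/(212×12.8) = 1.327×10^-6 K/W
R_perlite board = L/(kA) = 0.075/(0.0611×12.8) = 0.0959 K/W
R_stainless steel = L/(kA) = 0.0016/(17.3×12.8) = 7.225×10^-6 K/W
R_outer film = 1/(h_o·A) = 1/(18.8×12.8) = 0.004156 K/W
R_total = 0.1001 K/W
Q = ΔT / R_total = 115 / 0.1001

Q ≈ 1150 W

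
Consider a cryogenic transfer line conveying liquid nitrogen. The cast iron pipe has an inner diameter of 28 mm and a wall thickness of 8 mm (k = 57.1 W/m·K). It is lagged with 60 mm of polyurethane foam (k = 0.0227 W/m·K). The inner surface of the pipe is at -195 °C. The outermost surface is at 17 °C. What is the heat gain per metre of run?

For a radial system each layer contributes R = ln(r_out/r_in)/(2πkL); films add R = 1/(hA).
R_cast iron pipe wall = ln(22/14)/(2π×57.1×1) = 0.00126 K/W
R_polyurethane foam = ln(82/22)/(2π×0.0227×1) = 9.225 K/W
R_total = 9.226 K/W
Q = ΔT/R_total = 212/9.226

q′ ≈ 23 W/m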